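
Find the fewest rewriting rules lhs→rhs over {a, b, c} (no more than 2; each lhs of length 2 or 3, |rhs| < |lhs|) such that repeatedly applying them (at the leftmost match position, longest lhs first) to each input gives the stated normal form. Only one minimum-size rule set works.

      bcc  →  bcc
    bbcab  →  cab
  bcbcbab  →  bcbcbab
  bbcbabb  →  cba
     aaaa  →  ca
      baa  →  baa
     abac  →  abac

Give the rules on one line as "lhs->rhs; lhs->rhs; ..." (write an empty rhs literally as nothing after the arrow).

aaa->c; bb->

  | bcc
  | bbcab => cab
  | bcbcbab
  | bbcbabb => cbabb => cba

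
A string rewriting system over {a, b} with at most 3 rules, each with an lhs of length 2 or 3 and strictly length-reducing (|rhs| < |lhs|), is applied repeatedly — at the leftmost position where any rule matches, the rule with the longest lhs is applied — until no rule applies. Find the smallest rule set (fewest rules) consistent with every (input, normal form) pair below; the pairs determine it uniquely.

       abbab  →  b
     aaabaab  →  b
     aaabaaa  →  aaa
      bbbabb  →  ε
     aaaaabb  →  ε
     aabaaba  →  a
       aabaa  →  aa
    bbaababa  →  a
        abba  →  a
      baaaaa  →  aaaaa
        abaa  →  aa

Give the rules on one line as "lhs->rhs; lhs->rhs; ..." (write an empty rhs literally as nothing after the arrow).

ab->b; ba->a; bb->

  | abbab => bbab => ab => b
  | aaabaab => aabaab => abaab => baab => aab => ab => b
  | aaabaaa => aabaaa => abaaa => baaa => aaa
  | bbbabb => babb => abb => bb => ε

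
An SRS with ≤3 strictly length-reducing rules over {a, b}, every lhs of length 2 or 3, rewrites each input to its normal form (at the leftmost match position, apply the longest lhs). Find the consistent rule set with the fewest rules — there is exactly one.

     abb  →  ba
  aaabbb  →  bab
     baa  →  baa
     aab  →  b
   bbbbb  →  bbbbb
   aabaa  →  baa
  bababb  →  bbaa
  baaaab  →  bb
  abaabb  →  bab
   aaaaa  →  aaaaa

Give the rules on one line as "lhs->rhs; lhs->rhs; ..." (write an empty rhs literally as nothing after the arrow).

aab->b; abb->ba

  | abb => ba
  | aaabbb => abbb => bab
  | baa
  | aab => b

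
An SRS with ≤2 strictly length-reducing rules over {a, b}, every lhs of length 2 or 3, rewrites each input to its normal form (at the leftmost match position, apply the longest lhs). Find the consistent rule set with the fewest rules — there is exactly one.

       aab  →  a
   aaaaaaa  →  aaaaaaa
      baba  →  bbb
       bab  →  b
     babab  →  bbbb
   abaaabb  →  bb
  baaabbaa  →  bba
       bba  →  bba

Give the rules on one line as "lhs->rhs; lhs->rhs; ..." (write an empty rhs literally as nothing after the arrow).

  | aab => a
  | aaaaaaa
  | baba => bbb
  | bab => b

ab->; aba->bb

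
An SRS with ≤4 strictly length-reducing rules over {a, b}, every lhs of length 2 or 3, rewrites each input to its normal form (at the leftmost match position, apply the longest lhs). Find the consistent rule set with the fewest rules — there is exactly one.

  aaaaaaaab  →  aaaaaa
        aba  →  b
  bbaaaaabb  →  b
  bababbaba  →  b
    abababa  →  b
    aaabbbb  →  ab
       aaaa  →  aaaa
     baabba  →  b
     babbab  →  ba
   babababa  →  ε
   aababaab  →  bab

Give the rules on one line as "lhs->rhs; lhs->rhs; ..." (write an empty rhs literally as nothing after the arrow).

  | aaaaaaaab => aaaaaa
  | aba => b
  | bbaaaaabb => baaaabb => baab => b
  | bababbaba => bbbbaba => bbaba => bba => b

aab->; aba->b; bb->; bba->b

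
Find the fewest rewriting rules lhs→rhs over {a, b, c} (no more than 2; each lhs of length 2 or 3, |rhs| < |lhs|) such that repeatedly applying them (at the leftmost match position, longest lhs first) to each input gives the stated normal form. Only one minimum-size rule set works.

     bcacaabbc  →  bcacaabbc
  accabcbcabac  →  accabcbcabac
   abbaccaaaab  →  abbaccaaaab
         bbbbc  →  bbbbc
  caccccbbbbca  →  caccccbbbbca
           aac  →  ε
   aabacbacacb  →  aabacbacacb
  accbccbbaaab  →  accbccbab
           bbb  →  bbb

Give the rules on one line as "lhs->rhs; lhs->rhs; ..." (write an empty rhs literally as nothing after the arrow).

aac->; baa->

  | bcacaabbc
  | accabcbcabac
  | abbaccaaaab
  | bbbbc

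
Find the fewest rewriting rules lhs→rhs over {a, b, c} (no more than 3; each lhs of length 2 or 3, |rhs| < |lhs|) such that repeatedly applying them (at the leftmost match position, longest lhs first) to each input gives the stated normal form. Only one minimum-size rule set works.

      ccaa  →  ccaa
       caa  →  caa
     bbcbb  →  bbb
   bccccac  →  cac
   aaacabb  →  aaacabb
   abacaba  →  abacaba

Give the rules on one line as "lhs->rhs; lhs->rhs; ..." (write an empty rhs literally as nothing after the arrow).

  | ccaa
  | caa
  | bbcbb => bbb
  | bccccac => cccac => cac

bc->; ccc->c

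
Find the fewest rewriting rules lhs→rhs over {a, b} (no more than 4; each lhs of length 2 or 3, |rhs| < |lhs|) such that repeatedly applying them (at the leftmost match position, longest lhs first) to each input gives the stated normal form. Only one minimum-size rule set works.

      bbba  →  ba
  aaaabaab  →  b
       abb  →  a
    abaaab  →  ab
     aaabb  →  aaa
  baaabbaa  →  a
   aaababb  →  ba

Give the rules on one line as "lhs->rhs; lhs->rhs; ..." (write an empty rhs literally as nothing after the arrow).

  | bbba => ba
  | aaaabaab => aaabaab => aabaab => abaab => baab => b
  | abb => a
  | abaaab => baaab => ab

aba->ba; baa->; bb->; bba->bb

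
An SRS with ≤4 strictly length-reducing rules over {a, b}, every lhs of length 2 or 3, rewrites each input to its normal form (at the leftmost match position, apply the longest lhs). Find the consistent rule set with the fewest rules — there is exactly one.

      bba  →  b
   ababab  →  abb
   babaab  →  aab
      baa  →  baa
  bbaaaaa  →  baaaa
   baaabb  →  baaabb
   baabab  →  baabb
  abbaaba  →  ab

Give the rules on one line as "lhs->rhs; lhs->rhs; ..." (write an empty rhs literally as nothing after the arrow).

  | bba => b
  | ababab => abbab => abb
  | babaab => aab
  | baa

aba->ab; bab->; bba->b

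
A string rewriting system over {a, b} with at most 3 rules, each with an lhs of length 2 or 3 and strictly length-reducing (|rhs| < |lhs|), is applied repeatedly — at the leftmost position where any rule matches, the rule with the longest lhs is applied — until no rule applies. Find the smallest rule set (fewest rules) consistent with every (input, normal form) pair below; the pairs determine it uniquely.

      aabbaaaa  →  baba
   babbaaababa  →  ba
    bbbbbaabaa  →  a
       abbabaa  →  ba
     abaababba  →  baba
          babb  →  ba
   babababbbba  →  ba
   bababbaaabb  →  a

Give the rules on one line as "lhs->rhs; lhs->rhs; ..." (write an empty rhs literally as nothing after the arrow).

aa->a; aab->ba; bb->a

  | aabbaaaa => babaaaa => babaaa => babaa => baba
  | babbaaababa => baaaaababa => baaaababa => baaababa => baababa => bbaaba => aaaba => aaba => baa => ba
  | bbbbbaabaa => abbbaabaa => aabaabaa => baaabaa => baabaa => bbaaa => aaaa => aaa => aa => a
  | abbabaa => aaabaa => aabaa => baaa => baa => ba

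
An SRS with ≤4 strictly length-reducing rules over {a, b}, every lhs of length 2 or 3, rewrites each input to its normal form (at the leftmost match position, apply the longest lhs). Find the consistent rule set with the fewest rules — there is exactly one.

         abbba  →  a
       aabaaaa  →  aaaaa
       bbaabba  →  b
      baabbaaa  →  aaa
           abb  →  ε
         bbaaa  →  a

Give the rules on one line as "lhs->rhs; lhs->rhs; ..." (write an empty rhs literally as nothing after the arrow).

ab->; abb->ab; ba->

  | abbba => abba => aba => a
  | aabaaaa => aaaaa
  | bbaabba => babba => bba => b
  | baabbaaa => abbaaa => abaaa => aaa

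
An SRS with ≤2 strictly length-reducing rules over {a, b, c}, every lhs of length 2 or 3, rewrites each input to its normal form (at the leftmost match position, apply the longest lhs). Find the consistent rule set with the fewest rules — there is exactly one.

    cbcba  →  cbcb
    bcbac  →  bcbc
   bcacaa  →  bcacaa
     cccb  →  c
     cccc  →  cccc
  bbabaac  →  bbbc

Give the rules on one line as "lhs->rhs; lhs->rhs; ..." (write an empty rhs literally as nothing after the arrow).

ba->b; ccb->

  | cbcba => cbcb
  | bcbac => bcbc
  | bcacaa
  | cccb => c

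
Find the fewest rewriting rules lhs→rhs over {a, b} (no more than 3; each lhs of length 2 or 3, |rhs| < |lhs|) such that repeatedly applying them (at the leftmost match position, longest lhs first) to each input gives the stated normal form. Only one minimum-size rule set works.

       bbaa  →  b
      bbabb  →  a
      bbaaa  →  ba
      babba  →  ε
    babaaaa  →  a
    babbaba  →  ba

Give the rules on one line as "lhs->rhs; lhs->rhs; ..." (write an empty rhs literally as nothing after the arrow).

  | bbaa => aa => b
  | bbabb => abb => a
  | bbaaa => aaa => ba
  | babba => baa => bb => ε

aa->b; bb->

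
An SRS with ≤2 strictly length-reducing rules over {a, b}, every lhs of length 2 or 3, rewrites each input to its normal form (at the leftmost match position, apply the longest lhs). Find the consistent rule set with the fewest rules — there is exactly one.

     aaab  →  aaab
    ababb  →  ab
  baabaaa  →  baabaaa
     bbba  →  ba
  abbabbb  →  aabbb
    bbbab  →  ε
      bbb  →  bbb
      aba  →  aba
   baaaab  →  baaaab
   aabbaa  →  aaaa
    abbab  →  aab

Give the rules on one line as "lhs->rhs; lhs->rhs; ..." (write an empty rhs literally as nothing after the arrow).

  | aaab
  | ababb => ab
  | baabaaa
  | bbba => ba

bab->; bba->a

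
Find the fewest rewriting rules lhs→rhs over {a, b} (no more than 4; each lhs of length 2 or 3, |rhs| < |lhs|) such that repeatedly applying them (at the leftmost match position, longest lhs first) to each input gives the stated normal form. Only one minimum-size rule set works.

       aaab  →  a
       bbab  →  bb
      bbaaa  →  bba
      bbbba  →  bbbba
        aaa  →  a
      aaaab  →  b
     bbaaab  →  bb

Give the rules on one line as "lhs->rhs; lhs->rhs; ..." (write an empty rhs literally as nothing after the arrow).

  | aaab => ab => a
  | bbab => bb
  | bbaaa => bba
  | bbbba

aa->; ab->a; bab->b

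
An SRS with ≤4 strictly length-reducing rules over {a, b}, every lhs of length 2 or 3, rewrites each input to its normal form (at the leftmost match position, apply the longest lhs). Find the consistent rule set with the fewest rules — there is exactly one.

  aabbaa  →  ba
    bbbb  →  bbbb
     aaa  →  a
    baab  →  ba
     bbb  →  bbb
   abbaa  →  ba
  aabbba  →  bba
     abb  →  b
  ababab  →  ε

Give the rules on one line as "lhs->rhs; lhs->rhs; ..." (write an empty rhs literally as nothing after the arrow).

aa->a; ab->; bab->ba

  | aabbaa => abbaa => baa => ba
  | bbbb
  | aaa => aa => a
  | baab => bab => ba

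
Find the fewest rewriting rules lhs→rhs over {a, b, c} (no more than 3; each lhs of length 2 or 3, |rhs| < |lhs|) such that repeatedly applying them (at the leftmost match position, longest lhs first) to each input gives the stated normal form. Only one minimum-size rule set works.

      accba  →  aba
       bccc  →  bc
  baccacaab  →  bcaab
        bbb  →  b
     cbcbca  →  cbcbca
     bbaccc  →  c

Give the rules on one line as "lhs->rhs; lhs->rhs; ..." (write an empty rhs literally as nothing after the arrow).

  | accba => ccba => aba
  | bccc => bac => bc
  | baccacaab => bccacaab => baacaab => bacaab => bcaab
  | bbb => b

ac->c; bb->; cc->a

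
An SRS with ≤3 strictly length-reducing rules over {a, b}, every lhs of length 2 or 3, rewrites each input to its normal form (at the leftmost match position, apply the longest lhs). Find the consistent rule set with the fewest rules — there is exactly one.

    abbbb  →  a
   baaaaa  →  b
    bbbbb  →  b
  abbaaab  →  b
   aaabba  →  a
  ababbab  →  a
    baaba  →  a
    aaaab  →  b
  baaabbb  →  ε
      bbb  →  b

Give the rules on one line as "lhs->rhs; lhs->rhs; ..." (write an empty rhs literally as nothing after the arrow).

aa->; aaa->aa; bb->

  | abbbb => abb => a
  | baaaaa => baaaa => baaa => baa => b
  | bbbbb => bbb => b
  | abbaaab => aaaab => aaab => aab => b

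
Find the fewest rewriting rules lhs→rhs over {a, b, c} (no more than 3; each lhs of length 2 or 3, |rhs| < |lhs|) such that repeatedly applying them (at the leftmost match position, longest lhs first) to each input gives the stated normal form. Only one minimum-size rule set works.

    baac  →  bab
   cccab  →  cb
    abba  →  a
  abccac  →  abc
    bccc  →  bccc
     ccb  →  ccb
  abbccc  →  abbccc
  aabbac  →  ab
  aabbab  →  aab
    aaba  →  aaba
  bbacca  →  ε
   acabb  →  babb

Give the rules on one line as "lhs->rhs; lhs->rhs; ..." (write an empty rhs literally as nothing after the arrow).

ac->b; bba->; cca->

  | baac => bab
  | cccab => cb
  | abba => a
  | abccac => abc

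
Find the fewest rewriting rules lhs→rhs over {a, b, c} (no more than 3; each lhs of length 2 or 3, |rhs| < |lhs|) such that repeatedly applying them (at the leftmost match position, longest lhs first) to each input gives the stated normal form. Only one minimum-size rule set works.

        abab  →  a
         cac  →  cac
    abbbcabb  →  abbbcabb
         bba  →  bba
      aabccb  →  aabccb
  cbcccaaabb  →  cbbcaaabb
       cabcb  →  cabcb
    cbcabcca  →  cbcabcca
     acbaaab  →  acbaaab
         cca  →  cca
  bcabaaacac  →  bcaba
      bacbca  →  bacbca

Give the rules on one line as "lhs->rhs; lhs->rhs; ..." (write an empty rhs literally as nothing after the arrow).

  | abab => a
  | cac
  | abbbcabb
  | bba

aac->ba; bab->; ccc->bc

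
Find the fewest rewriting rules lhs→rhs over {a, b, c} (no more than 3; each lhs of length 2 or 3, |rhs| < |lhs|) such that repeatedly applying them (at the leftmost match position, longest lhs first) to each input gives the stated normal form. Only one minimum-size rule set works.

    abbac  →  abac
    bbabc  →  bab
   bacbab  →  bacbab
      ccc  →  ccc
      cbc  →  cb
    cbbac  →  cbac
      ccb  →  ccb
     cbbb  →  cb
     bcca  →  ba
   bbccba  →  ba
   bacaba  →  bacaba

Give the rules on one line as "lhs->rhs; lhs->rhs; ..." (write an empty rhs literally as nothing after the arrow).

bb->b; bc->b

  | abbac => abac
  | bbabc => babc => bab
  | bacbab
  | ccc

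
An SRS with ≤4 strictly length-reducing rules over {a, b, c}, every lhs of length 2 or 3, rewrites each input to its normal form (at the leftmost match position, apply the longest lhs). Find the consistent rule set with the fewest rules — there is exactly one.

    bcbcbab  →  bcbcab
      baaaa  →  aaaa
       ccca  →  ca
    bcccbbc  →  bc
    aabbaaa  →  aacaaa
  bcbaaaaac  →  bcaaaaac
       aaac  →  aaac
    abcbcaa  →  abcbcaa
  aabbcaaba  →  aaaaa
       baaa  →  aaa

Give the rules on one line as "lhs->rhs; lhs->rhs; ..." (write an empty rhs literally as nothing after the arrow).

ba->a; bb->c; cc->

  | bcbcbab => bcbcab
  | baaaa => aaaa
  | ccca => ca
  | bcccbbc => bcbbc => bccc => bc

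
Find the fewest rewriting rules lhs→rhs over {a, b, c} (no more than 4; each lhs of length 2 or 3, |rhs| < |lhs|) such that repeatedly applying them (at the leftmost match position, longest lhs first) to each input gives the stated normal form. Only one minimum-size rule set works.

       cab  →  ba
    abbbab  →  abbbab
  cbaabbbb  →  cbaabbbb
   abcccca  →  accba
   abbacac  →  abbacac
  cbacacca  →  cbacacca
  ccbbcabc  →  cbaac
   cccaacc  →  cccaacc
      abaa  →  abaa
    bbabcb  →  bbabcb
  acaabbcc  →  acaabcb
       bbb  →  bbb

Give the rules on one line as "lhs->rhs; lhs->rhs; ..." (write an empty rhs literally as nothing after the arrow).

bcc->cb; cab->ba; cbb->ca

  | cab => ba
  | abbbab
  | cbaabbbb
  | abcccca => acbcca => accba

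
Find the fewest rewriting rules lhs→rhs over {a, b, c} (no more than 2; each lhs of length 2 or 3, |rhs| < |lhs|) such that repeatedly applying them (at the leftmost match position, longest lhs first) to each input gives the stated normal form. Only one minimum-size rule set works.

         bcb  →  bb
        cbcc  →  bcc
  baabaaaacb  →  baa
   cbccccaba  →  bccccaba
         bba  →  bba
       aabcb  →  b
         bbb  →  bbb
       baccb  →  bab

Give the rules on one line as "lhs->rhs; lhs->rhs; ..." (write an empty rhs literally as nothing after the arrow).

aab->; cb->b

  | bcb => bb
  | cbcc => bcc
  | baabaaaacb => baaaacb => baaaab => baa
  | cbccccaba => bccccaba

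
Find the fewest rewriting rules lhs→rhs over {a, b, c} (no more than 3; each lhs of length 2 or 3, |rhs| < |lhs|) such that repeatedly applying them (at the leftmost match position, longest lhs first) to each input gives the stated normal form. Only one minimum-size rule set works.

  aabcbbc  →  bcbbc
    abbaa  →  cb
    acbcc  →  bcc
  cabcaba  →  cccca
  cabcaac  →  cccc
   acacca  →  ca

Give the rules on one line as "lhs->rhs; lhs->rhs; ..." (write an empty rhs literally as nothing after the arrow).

aa->; ab->c; ac->

  | aabcbbc => bcbbc
  | abbaa => cbaa => cb
  | acbcc => bcc
  | cabcaba => cccaba => cccca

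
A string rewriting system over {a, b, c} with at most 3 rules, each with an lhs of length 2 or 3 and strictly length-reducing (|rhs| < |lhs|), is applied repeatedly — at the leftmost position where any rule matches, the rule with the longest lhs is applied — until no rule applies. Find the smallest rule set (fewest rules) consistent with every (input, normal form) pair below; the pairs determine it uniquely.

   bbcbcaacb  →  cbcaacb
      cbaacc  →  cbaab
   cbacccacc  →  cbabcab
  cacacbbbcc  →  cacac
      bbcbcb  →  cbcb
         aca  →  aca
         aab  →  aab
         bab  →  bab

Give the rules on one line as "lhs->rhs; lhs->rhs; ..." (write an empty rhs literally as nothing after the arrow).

bb->; cc->b

  | bbcbcaacb => cbcaacb
  | cbaacc => cbaab
  | cbacccacc => cbabcacc => cbabcab
  | cacacbbbcc => cacacbcc => cacacbb => cacac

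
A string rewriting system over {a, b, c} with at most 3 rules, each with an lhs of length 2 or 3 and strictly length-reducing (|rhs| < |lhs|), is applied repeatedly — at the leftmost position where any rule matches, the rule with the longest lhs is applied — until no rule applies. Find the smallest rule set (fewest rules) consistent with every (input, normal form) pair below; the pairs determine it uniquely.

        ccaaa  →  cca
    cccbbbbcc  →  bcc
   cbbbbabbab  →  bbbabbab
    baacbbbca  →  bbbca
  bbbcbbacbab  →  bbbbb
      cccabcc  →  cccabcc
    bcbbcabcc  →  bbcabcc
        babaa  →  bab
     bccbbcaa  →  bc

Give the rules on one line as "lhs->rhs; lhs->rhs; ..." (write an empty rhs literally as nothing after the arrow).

  | ccaaa => cca
  | cccbbbbcc => ccbbbcc => cbbcc => bcc
  | cbbbbabbab => bbbabbab
  | baacbbbca => bcbbbca => bbbca

aa->; cb->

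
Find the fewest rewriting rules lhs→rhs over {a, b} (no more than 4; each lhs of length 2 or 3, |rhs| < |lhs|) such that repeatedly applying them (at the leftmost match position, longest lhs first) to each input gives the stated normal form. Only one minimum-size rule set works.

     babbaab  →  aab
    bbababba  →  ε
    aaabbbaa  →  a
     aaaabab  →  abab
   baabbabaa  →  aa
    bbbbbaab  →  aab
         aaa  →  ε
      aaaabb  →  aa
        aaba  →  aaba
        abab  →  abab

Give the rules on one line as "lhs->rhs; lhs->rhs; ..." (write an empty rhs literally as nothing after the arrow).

aaa->; baa->; bb->a

  | babbaab => baaaab => aab
  | bbababba => aababba => aabaaa => aaa => ε
  | aaabbbaa => bbbaa => abaa => a
  | aaaabab => abab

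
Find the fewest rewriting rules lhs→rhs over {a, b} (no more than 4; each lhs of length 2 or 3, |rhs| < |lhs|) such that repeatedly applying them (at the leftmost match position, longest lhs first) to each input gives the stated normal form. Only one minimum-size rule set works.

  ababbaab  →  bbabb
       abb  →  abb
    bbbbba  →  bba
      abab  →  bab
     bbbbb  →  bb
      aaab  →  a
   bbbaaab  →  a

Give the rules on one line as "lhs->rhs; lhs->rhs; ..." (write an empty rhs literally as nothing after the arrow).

aab->; aba->ba; baa->ab; bbb->

  | ababbaab => babbaab => bababb => bbabb
  | abb
  | bbbbba => bba
  | abab => bab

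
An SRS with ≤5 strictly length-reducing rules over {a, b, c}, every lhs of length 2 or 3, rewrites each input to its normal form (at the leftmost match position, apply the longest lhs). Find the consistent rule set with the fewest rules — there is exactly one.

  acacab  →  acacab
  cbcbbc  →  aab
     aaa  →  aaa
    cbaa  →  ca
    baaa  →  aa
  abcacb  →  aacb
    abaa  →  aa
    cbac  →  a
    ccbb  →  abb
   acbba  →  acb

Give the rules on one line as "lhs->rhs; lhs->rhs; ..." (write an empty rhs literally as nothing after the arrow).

ba->; bc->; cbc->aa; cc->a

  | acacab
  | cbcbbc => aabbc => aab
  | aaa
  | cbaa => ca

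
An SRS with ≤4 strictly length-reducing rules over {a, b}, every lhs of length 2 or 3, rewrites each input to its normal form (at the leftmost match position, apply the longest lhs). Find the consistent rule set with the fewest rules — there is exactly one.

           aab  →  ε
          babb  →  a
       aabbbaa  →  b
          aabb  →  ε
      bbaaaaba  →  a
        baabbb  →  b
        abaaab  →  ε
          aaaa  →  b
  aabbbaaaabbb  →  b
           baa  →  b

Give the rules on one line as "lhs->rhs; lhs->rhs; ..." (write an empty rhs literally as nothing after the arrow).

  | aab => bb => ε
  | babb => abb => a
  | aabbbaa => bbbbaa => baa => aa => b
  | aabb => bbb => ε

aa->b; ba->a; bb->; bbb->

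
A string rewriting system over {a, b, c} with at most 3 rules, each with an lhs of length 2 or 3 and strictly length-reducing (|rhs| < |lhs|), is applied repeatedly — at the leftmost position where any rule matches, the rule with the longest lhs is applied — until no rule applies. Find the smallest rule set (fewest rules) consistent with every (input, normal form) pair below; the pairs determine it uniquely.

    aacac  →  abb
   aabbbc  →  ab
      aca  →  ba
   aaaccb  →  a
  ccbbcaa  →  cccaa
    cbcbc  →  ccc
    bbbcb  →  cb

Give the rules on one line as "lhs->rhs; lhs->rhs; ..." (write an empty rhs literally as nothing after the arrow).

  | aacac => abac => abb
  | aabbbc => aabbc => aabc => aac => ab
  | aca => ba
  | aaaccb => aabcb => aacb => a

ac->b; acb->; bc->c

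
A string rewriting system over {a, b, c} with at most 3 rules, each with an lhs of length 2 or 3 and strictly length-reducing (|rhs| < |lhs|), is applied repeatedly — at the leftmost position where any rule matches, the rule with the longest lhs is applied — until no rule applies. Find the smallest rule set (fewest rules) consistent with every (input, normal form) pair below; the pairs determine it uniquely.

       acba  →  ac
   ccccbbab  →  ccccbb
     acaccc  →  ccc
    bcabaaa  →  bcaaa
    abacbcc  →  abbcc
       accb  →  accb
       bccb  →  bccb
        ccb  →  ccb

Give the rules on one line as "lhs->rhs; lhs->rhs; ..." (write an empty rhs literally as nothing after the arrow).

aca->; ba->; bac->b

  | acba => ac
  | ccccbbab => ccccbb
  | acaccc => ccc
  | bcabaaa => bcaaa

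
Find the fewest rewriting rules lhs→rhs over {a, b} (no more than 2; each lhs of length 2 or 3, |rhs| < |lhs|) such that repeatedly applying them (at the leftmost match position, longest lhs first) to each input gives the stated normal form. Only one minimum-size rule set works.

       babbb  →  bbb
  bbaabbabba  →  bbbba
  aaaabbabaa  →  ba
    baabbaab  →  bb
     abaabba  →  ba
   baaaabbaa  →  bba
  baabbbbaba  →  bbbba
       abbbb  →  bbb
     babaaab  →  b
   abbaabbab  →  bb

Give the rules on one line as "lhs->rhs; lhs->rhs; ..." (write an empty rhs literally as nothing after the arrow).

aa->a; ab->

  | babbb => bbb
  | bbaabbabba => bbabbabba => bbbabba => bbbba
  | aaaabbabaa => aaabbabaa => aabbabaa => abbabaa => babaa => baa => ba
  | baabbaab => babbaab => bbaab => bbab => bb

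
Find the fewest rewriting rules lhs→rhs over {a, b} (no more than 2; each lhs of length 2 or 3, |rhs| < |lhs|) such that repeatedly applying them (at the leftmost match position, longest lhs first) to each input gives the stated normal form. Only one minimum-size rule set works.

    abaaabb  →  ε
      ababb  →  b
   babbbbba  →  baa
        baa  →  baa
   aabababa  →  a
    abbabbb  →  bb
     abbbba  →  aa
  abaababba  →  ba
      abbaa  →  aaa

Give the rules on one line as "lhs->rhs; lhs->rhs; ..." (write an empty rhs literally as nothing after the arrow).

aab->; ab->a

  | abaaabb => aaaabb => aab => ε
  | ababb => aabb => b
  | babbbbba => babbbba => babbba => babba => baba => baa
  | baa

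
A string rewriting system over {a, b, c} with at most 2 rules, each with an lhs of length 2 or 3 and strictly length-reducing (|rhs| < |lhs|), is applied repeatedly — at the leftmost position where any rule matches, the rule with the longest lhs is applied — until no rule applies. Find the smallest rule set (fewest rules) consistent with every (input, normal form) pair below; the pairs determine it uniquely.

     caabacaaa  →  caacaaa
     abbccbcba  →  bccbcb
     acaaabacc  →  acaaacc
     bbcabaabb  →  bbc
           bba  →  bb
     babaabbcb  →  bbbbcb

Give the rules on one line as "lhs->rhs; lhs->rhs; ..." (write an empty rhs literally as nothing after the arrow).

  | caabacaaa => caacaaa
  | abbccbcba => bccbcba => bccbcb
  | acaaabacc => acaaacc
  | bbcabaabb => bbcaabb => bbcab => bbc

ab->; ba->b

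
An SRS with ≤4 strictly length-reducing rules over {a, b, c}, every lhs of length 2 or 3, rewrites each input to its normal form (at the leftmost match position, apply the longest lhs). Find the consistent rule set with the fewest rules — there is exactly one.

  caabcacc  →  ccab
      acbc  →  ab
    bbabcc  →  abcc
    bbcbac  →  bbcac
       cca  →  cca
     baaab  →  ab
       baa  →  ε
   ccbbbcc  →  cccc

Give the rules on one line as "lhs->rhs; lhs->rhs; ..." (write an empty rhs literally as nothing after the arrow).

aa->; acc->ab; ba->a; cb->c

  | caabcacc => cbcacc => ccacc => ccab
  | acbc => acc => ab
  | bbabcc => babcc => abcc
  | bbcbac => bbcac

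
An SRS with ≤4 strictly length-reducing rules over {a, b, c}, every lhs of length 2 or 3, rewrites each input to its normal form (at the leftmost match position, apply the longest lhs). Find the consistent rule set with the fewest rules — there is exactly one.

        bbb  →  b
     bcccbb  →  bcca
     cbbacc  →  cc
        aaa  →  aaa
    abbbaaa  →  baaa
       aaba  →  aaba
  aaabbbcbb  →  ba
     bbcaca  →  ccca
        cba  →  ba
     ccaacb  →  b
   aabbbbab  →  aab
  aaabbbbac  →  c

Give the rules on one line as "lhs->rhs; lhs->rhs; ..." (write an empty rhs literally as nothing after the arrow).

ac->c; bb->c; cb->b; cbb->a

  | bbb => cb => b
  | bcccbb => bcca
  | cbbacc => aacc => acc => cc
  | aaa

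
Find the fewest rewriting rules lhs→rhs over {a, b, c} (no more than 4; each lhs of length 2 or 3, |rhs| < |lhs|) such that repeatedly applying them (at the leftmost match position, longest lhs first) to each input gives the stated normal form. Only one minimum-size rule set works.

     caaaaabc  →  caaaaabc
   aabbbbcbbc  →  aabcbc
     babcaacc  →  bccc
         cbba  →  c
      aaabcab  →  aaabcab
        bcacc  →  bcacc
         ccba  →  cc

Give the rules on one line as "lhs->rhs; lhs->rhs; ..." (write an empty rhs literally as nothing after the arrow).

aac->c; ba->; bb->b

  | caaaaabc
  | aabbbbcbbc => aabbbcbbc => aabbcbbc => aabcbbc => aabcbc
  | babcaacc => bcaacc => bccc
  | cbba => cba => c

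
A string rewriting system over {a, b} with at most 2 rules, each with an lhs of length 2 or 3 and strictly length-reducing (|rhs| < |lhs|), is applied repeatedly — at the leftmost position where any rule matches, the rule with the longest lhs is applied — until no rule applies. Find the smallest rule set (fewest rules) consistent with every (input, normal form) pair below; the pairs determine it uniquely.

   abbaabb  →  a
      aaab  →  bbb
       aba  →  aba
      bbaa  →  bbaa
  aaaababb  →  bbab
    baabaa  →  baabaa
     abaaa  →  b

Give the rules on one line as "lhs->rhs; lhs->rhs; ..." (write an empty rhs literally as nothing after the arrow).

  | abbaabb => aabb => a
  | aaab => bbb
  | aba
  | bbaa

aaa->bb; abb->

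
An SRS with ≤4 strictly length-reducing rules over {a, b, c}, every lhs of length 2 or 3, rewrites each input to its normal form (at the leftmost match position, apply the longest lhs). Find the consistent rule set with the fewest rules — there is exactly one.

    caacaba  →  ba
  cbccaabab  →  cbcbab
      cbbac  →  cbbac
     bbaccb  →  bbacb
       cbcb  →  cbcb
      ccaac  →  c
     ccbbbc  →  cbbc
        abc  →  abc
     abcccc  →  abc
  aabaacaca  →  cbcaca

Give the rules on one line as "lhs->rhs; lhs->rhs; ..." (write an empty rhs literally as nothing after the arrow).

  | caacaba => cccaba => ccaba => caba => ba
  | cbccaabab => cbcaabab => cbccbab => cbcbab
  | cbbac
  | bbaccb => bbacb

aa->c; bbb->bb; cab->b; cc->c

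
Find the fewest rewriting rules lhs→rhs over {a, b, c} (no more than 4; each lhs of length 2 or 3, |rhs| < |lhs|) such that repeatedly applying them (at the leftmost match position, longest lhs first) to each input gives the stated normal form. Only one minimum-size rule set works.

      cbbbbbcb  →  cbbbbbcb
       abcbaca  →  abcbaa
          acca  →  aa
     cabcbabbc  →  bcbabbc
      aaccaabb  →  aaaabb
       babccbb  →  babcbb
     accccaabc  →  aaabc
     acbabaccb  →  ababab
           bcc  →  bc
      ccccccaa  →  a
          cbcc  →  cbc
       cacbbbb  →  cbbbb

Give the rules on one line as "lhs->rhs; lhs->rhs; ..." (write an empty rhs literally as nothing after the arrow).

ac->a; ca->; cc->c

  | cbbbbbcb
  | abcbaca => abcbaa
  | acca => aca => aa
  | cabcbabbc => bcbabbc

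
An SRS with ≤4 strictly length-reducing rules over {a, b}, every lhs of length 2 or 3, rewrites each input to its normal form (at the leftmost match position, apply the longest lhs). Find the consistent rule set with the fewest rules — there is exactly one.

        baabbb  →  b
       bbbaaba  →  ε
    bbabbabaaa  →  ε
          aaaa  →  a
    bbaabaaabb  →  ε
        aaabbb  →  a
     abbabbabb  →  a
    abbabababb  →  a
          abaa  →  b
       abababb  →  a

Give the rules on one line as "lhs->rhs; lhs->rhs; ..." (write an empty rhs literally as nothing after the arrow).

  | baabbb => abbb => aa => b
  | bbbaaba => aaaba => baba => ba => ε
  | bbabbabaaa => abbabaaa => aabaaa => bbaaa => aaa => ba => ε
  | aaaa => baa => a

aa->b; ba->; bb->; bbb->a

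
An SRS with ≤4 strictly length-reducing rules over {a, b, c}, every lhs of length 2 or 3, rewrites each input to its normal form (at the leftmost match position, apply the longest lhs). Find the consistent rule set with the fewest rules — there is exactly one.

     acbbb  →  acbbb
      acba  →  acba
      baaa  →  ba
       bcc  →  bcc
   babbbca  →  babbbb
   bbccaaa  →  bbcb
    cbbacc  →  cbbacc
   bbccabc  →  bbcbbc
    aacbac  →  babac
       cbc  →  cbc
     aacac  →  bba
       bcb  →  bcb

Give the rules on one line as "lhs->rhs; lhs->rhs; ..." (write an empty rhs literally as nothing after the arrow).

aa->; aac->ba; ca->b

  | acbbb
  | acba
  | baaa => ba
  | bcc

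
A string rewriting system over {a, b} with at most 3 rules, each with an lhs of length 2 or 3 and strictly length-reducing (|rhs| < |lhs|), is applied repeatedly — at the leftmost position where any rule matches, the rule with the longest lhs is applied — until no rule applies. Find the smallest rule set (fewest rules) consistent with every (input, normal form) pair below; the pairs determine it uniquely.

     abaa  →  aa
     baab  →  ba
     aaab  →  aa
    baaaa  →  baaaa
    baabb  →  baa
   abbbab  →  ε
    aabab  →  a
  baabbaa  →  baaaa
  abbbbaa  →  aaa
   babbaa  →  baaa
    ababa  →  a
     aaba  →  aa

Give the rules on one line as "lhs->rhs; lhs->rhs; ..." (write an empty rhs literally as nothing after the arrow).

ab->; abb->a

  | abaa => aa
  | baab => ba
  | aaab => aa
  | baaaa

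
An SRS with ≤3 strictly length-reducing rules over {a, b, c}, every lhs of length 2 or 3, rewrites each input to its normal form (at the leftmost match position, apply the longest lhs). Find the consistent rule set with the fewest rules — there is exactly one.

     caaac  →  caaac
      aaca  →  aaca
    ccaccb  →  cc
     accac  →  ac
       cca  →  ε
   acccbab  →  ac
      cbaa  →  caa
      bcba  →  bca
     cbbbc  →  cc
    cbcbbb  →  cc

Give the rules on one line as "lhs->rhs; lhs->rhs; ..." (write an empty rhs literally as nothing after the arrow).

cb->c; cca->

  | caaac
  | aaca
  | ccaccb => ccb => cc
  | accac => ac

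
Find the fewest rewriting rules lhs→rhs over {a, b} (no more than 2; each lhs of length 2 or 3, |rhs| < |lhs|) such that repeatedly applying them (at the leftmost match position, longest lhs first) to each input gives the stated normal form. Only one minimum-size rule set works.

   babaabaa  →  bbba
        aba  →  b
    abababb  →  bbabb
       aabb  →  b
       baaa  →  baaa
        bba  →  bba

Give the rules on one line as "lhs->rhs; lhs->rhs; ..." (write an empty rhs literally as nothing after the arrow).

aab->; aba->b

  | babaabaa => bbabaa => bbba
  | aba => b
  | abababb => bbabb
  | aabb => b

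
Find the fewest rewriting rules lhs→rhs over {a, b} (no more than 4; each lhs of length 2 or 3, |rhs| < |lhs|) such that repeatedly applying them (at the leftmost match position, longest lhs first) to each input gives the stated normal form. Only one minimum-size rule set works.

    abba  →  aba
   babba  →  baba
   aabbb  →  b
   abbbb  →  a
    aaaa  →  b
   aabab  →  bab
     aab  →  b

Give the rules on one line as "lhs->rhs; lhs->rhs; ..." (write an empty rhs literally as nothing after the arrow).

aa->; aaa->ba; bb->; bba->ba

  | abba => aba
  | babba => baba
  | aabbb => bbb => b
  | abbbb => abb => a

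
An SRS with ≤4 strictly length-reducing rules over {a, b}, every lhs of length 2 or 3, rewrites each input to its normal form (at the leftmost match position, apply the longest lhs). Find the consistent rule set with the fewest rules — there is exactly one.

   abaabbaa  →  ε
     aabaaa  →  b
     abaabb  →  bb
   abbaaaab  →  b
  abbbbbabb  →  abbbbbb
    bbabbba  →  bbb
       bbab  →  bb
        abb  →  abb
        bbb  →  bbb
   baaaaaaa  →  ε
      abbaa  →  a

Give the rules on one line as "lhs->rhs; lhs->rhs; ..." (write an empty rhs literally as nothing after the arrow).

aa->b; aab->b; ba->

  | abaabbaa => aabbaa => bbaa => ba => ε
  | aabaaa => baaa => aa => b
  | abaabb => aabb => bb
  | abbaaaab => abaaab => aaab => bab => b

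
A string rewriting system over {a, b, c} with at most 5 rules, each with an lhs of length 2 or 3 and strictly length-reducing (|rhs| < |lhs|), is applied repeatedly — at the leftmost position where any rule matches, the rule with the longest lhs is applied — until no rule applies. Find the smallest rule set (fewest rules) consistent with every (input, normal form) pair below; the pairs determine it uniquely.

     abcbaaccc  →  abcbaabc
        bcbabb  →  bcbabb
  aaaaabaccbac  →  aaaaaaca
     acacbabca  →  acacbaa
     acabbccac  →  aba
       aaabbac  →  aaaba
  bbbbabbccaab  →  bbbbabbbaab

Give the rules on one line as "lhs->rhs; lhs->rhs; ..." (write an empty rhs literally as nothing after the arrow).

bac->a; bca->a; cab->; cc->b

  | abcbaaccc => abcbaabc
  | bcbabb
  | aaaaabaccbac => aaaaaacbac => aaaaaaca
  | acacbabca => acacbaa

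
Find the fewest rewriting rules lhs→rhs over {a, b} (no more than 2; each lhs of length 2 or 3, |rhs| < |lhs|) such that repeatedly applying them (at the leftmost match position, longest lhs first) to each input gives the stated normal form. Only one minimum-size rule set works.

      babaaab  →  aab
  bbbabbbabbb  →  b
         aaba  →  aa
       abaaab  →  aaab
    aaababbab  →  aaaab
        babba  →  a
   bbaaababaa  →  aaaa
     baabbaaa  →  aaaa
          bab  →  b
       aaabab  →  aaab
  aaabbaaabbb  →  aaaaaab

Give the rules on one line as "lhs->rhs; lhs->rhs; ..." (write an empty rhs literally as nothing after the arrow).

ba->; bb->

  | babaaab => baaab => aab
  | bbbabbbabbb => babbbabbb => bbbabbb => babbb => bbb => b
  | aaba => aa
  | abaaab => aaab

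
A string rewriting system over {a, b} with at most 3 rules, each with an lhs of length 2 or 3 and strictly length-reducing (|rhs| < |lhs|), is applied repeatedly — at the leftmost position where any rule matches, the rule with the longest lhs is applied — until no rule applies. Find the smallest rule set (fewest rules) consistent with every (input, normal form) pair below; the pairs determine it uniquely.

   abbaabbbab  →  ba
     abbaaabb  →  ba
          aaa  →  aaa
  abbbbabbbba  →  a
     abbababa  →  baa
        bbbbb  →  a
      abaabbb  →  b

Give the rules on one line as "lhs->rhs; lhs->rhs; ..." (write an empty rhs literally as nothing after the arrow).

ab->; bab->ba; bb->a

  | abbaabbbab => baabbbab => babbab => babab => baab => ba
  | abbaaabb => baaabb => baab => ba
  | aaa
  | abbbbabbbba => bbbabbbba => ababbbba => abbbba => bbba => aba => a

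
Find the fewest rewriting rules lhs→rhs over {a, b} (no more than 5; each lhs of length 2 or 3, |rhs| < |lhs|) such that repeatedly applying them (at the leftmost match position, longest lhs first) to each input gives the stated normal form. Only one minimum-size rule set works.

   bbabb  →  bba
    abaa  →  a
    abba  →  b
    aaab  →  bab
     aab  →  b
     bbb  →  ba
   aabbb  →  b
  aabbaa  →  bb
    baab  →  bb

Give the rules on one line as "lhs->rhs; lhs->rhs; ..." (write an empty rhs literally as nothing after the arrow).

aa->b; aab->aa; abb->a; bbb->ba

  | bbabb => bba
  | abaa => abb => a
  | abba => aa => b
  | aaab => bab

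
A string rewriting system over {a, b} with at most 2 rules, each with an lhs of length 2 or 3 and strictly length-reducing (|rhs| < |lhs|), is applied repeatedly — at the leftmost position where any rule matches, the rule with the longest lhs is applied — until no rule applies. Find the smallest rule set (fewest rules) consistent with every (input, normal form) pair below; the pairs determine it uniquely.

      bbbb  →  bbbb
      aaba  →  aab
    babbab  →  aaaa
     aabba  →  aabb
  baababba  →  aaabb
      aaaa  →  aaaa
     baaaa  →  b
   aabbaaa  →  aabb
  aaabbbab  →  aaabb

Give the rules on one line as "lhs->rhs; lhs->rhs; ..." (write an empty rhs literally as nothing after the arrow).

  | bbbb
  | aaba => aab
  | babbab => aabab => aaaa
  | aabba => aabb

ba->b; bab->aa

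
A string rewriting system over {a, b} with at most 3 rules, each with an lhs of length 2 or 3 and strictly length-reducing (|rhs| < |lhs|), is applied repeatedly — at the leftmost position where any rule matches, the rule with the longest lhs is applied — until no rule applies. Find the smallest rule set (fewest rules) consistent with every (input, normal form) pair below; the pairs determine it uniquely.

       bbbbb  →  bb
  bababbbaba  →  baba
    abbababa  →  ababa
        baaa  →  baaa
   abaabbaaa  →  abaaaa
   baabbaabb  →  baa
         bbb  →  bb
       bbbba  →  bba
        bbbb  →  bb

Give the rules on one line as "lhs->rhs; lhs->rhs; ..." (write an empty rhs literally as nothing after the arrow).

  | bbbbb => bbbb => bbb => bb
  | bababbbaba => babbaba => baba
  | abbababa => ababa
  | baaa

abb->; bbb->bb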